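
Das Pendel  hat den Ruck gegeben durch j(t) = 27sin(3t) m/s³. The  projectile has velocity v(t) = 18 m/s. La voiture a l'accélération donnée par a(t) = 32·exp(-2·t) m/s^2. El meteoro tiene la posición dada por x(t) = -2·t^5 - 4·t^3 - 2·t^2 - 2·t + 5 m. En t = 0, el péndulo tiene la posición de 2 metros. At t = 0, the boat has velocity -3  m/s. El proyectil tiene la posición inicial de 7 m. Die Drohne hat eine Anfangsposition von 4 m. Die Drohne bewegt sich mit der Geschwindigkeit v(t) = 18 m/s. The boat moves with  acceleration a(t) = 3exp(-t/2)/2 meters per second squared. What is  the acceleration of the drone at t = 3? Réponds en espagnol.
Debemos derivar nuestra ecuación de la velocidad v(t) = 18 1 vez. La derivada de la velocidad da la aceleración: a(t) = 0. De la ecuación de la aceleración a(t) = 0, sustituimos t = 3 para obtener a = 0.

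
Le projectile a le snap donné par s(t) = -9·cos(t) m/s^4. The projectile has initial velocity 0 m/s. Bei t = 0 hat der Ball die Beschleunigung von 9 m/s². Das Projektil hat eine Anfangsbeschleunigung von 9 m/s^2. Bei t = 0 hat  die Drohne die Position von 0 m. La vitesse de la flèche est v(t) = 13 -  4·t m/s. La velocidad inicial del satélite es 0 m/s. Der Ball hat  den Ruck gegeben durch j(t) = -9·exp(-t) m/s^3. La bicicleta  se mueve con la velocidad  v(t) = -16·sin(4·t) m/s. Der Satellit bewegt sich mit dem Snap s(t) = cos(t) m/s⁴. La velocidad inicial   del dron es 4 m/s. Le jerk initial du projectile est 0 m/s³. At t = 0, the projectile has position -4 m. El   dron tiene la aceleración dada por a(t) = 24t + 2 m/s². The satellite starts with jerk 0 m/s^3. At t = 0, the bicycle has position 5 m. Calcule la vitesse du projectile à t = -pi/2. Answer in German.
Wir müssen das Integral unserer Gleichung für den Snap s(t) = -9·cos(t) 3-mal finden. Das Integral von dem Snap ist der Ruck. Mit j(0) = 0 erhalten wir j(t) = -9·sin(t). Die Stammfunktion von dem Ruck, mit a(0) = 9, ergibt die Beschleunigung: a(t) = 9·cos(t). Die Stammfunktion von der Beschleunigung ist die Geschwindigkeit. Mit v(0) = 0 erhalten wir v(t) = 9·sin(t). Wir haben die Geschwindigkeit v(t) = 9·sin(t). Durch Einsetzen von t = -pi/2: v(-pi/2) = -9.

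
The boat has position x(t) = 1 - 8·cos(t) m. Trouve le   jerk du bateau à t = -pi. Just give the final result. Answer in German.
j(-pi) = 0.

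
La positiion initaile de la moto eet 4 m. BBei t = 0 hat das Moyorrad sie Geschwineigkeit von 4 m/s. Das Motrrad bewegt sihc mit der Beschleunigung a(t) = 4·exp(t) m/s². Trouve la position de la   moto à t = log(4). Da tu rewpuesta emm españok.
Necesitamos integrar nuestra ecuación de la aceleración a(t) = 4·exp(t) 2 veces. Tomando ∫a(t)dt y aplicando v(0) = 4, encontramos v(t) = 4·exp(t). La antiderivada de la velocidad es la posición. Usando x(0) = 4, obtenemos x(t) = 4·exp(t). Tenemos la posición x(t) = 4·exp(t). Sustituyendo t = log(4): x(log(4)) = 16.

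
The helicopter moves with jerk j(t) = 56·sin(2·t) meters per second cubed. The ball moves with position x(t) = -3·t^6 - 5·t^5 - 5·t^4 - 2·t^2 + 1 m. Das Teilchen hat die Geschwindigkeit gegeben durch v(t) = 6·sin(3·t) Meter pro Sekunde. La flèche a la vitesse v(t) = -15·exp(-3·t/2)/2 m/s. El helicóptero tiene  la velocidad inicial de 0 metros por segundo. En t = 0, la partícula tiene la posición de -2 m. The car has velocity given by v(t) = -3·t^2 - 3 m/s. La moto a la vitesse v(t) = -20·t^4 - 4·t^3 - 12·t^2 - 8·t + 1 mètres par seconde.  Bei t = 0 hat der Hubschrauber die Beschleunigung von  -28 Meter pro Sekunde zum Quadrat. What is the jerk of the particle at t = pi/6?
To solve this, we need to take 2 derivatives of our velocity equation v(t) = 6·sin(3·t). Differentiating velocity, we get acceleration: a(t) = 18·cos(3·t). The derivative of acceleration gives jerk: j(t) = -54·sin(3·t). From the given jerk equation j(t) = -54·sin(3·t), we substitute t = pi/6 to get j = -54.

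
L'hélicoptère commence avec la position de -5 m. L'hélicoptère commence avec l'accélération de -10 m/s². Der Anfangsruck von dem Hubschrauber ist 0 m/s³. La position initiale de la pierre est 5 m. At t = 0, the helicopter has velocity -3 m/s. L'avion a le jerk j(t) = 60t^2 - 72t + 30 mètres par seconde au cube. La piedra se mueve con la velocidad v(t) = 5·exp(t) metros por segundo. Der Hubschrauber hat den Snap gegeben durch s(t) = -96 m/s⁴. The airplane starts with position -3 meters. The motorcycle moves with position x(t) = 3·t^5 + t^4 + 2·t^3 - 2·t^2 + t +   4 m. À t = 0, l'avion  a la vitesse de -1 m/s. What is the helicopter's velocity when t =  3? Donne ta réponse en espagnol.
Para resolver esto, necesitamos tomar 3 antiderivadas de nuestra ecuación del snap s(t) = -96. La integral del snap es la sacudida. Usando j(0) = 0, obtenemos j(t) = -96·t. Integrando la sacudida y usando la condición inicial a(0) = -10, obtenemos a(t) = -48·t^2 - 10. La integral de la aceleración es la velocidad. Usando v(0) = -3, obtenemos v(t) = -16·t^3 - 10·t - 3. Tenemos la velocidad v(t) = -16·t^3 - 10·t - 3. Sustituyendo t = 3: v(3) = -465.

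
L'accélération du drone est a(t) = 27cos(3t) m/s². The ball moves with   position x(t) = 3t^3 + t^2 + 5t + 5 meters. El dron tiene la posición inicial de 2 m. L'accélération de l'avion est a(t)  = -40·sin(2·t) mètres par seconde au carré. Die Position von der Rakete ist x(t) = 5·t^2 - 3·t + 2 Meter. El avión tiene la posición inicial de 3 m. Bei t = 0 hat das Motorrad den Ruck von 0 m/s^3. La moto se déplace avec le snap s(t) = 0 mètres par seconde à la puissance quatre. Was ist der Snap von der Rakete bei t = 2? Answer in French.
Pour résoudre ceci, nous devons prendre 4 dérivées de notre équation de la position x(t) = 5·t^2 - 3·t + 2. En dérivant la position, nous obtenons la vitesse: v(t) = 10·t - 3. La dérivée de la vitesse donne l'accélération: a(t) = 10. En dérivant l'accélération, nous obtenons le jerk: j(t) = 0. En prenant d/dt de j(t), nous trouvons s(t) = 0. En utilisant s(t) = 0 et en substituant t = 2, nous trouvons s = 0.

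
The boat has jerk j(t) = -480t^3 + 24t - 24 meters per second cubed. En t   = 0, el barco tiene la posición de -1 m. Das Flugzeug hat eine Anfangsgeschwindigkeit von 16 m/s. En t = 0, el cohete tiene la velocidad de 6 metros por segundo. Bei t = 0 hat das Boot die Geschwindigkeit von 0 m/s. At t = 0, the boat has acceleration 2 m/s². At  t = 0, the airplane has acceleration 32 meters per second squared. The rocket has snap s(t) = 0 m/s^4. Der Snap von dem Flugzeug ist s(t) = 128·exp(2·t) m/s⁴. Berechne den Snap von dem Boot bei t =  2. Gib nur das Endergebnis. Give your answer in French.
s(2) = -5736.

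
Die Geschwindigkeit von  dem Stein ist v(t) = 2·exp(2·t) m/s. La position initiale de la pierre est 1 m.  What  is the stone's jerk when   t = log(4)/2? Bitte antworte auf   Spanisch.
Para resolver esto, necesitamos tomar 2 derivadas de nuestra ecuación de la velocidad v(t) = 2·exp(2·t). Tomando d/dt de v(t), encontramos a(t) = 4·exp(2·t). Derivando la aceleración, obtenemos la sacudida: j(t) = 8·exp(2·t). Usando j(t) = 8·exp(2·t) y sustituyendo t = log(4)/2, encontramos j = 32.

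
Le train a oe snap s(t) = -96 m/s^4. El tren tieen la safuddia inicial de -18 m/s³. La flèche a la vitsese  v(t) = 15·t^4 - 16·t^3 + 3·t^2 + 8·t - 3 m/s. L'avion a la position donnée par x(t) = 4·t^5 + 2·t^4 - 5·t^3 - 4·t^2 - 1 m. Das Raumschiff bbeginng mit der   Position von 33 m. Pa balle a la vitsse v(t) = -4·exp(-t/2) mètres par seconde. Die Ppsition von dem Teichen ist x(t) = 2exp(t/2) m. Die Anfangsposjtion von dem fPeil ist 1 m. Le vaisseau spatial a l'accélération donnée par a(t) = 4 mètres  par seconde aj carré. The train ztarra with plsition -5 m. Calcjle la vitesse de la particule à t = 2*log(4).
Pour résoudre ceci, nous devons prendre 1 dérivée de notre équation de la position x(t) = 2·exp(t/2). En prenant d/dt de x(t), nous trouvons v(t) = exp(t/2). En utilisant v(t) = exp(t/2) et en substituant t = 2*log(4), nous trouvons v = 4.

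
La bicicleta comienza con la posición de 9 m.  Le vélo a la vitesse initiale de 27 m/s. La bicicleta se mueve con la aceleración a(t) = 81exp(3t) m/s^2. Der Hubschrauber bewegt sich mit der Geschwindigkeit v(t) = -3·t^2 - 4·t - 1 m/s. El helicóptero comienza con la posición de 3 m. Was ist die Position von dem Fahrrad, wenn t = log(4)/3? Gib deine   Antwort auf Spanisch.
Debemos encontrar la antiderivada de nuestra ecuación de la aceleración a(t) = 81·exp(3·t) 2 veces. Tomando ∫a(t)dt y aplicando v(0) = 27, encontramos v(t) = 27·exp(3·t). Tomando ∫v(t)dt y aplicando x(0) = 9, encontramos x(t) = 9·exp(3·t). Usando x(t) = 9·exp(3·t) y sustituyendo t = log(4)/3, encontramos x = 36.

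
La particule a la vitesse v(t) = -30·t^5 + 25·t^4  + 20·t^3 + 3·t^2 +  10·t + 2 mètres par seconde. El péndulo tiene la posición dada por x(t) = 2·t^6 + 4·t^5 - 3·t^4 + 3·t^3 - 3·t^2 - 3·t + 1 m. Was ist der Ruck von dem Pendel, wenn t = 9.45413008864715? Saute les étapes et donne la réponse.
Der Ruck bei t = 9.45413008864715 ist j = 223592.382500407.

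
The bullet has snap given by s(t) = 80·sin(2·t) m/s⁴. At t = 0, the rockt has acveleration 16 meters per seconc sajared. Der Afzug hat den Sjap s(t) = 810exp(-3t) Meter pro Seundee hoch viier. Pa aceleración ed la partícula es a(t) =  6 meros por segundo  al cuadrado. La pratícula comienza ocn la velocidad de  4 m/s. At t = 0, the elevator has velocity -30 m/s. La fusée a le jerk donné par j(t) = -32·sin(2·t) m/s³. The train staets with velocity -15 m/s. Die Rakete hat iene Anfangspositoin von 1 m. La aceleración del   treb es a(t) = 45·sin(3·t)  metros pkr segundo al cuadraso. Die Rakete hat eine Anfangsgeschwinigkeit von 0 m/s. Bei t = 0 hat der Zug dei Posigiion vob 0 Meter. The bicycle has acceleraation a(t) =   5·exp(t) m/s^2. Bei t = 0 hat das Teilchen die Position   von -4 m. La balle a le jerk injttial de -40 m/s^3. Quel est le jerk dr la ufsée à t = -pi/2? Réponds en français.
En utilisant j(t) = -32·sin(2·t) et en substituant t = -pi/2, nous trouvons j = 0.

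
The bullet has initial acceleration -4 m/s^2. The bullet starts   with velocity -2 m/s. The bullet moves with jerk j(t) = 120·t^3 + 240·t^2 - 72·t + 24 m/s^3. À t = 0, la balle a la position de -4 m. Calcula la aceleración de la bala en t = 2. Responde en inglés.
We must find the integral of our jerk equation j(t) = 120·t^3 + 240·t^2 - 72·t + 24 1 time. Taking ∫j(t)dt and applying a(0) = -4, we find a(t) = 30·t^4 + 80·t^3 - 36·t^2 + 24·t - 4. We have acceleration a(t) = 30·t^4 + 80·t^3 - 36·t^2 + 24·t - 4. Substituting t = 2: a(2) = 1020.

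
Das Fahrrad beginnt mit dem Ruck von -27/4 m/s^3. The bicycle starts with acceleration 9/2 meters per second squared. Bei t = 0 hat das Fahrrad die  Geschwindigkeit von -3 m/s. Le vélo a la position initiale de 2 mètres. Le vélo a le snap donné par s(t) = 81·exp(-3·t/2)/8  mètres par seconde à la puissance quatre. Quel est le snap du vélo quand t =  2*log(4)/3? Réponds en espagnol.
Tenemos el snap s(t) = 81·exp(-3·t/2)/8. Sustituyendo t = 2*log(4)/3: s(2*log(4)/3) = 81/32.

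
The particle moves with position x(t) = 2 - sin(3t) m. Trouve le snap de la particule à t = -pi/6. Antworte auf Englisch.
To solve this, we need to take 4 derivatives of our position equation x(t) = 2 - sin(3·t). The derivative of position gives velocity: v(t) = -3·cos(3·t). Differentiating velocity, we get acceleration: a(t) = 9·sin(3·t). Differentiating acceleration, we get jerk: j(t) = 27·cos(3·t). The derivative of jerk gives snap: s(t) = -81·sin(3·t). Using s(t) = -81·sin(3·t) and substituting t = -pi/6, we find s = 81.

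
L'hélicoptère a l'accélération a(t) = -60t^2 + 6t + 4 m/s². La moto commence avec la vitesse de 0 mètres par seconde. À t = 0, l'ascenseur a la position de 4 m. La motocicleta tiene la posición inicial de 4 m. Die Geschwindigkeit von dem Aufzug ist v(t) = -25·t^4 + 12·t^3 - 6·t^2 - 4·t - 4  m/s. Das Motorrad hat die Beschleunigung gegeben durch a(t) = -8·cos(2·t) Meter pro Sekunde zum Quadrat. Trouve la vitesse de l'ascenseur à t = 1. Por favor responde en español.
Usando v(t) = -25·t^4 + 12·t^3 - 6·t^2 - 4·t - 4 y sustituyendo t = 1, encontramos v = -27.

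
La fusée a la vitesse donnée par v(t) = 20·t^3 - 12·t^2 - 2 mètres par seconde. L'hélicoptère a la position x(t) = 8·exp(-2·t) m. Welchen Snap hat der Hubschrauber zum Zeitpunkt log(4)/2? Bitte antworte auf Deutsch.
Wir müssen unsere Gleichung für die Position x(t) = 8·exp(-2·t) 4-mal ableiten. Durch Ableiten von der Position erhalten wir die Geschwindigkeit: v(t) = -16·exp(-2·t). Durch Ableiten von der Geschwindigkeit erhalten wir die Beschleunigung: a(t) = 32·exp(-2·t). Durch Ableiten von der Beschleunigung erhalten wir den Ruck: j(t) = -64·exp(-2·t). Mit d/dt von j(t) finden wir s(t) = 128·exp(-2·t). Wir haben den Snap s(t) = 128·exp(-2·t). Durch Einsetzen von t = log(4)/2: s(log(4)/2) = 32.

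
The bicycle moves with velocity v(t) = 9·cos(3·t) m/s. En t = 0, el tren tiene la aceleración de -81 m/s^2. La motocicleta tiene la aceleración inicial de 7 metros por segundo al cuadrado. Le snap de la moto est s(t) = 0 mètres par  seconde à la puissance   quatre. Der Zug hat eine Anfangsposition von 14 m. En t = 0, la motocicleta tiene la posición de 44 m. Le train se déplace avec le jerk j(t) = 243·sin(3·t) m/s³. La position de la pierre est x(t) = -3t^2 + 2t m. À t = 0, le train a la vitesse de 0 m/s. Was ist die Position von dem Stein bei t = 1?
Aus der Gleichung für die Position x(t) = -3·t^2 + 2·t, setzen wir t = 1 ein und erhalten x = -1.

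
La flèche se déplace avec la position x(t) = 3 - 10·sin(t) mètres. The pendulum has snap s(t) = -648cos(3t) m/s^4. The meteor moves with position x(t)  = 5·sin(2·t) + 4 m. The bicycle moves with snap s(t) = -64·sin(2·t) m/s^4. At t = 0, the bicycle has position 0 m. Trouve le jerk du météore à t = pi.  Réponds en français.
Pour résoudre ceci, nous devons prendre 3 dérivées de notre équation de la position x(t) = 5·sin(2·t) + 4. La dérivée de la position donne la vitesse: v(t) = 10·cos(2·t). En dérivant la vitesse, nous obtenons l'accélération: a(t) = -20·sin(2·t). La dérivée de l'accélération donne le jerk: j(t) = -40·cos(2·t). De l'équation du jerk j(t) = -40·cos(2·t), nous substituons t = pi pour obtenir j = -40.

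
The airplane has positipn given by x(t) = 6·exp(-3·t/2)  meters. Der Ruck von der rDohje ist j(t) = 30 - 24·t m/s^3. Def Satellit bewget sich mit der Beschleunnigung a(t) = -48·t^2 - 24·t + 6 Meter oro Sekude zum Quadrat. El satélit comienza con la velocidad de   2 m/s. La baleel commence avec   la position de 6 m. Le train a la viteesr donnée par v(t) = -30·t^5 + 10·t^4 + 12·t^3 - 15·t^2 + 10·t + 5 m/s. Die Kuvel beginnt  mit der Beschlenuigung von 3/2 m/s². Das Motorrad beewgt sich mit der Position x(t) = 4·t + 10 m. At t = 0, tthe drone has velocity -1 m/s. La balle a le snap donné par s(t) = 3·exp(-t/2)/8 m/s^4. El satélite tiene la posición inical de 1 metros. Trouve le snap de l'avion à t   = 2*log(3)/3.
Pour résoudre ceci, nous devons prendre 4 dérivées de notre équation de la position x(t) = 6·exp(-3·t/2). En prenant d/dt de x(t), nous trouvons v(t) = -9·exp(-3·t/2). En dérivant la vitesse, nous obtenons l'accélération: a(t) = 27·exp(-3·t/2)/2. En prenant d/dt de a(t), nous trouvons j(t) = -81·exp(-3·t/2)/4. La dérivée du jerk donne le snap: s(t) = 243·exp(-3·t/2)/8. De l'équation du snap s(t) = 243·exp(-3·t/2)/8, nous substituons t = 2*log(3)/3 pour obtenir s = 81/8.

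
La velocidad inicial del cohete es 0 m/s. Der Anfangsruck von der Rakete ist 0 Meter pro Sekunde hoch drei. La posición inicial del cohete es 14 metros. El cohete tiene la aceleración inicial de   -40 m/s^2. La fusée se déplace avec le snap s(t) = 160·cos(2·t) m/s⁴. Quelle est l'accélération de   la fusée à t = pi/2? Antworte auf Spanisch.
Partiendo del snap s(t) = 160·cos(2·t), tomamos 2 antiderivadas. La antiderivada del snap, con j(0) = 0, da la sacudida: j(t) = 80·sin(2·t). La integral de la sacudida es la aceleración. Usando a(0) = -40, obtenemos a(t) = -40·cos(2·t). Tenemos la aceleración a(t) = -40·cos(2·t). Sustituyendo t = pi/2: a(pi/2) = 40.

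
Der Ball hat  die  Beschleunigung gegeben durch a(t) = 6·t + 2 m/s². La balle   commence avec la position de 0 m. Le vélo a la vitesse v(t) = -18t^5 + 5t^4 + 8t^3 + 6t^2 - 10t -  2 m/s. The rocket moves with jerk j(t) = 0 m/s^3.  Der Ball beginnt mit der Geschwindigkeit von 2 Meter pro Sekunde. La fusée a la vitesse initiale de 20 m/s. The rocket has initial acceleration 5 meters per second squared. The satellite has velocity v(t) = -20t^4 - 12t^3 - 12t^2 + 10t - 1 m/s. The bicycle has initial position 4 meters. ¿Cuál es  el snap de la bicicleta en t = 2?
Para resolver esto, necesitamos tomar 3 derivadas de nuestra ecuación de la velocidad v(t) = -18·t^5 + 5·t^4 + 8·t^3 + 6·t^2 - 10·t - 2. La derivada de la velocidad da la aceleración: a(t) = -90·t^4 + 20·t^3 + 24·t^2 + 12·t - 10. Tomando d/dt de a(t), encontramos j(t) = -360·t^3 + 60·t^2 + 48·t + 12. La derivada de la sacudida da el snap: s(t) = -1080·t^2 + 120·t + 48. Tenemos el snap s(t) = -1080·t^2 + 120·t + 48. Sustituyendo t = 2: s(2) = -4032.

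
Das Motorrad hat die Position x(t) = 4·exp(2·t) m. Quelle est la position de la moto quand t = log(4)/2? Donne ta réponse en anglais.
We have position x(t) = 4·exp(2·t). Substituting t = log(4)/2: x(log(4)/2) = 16.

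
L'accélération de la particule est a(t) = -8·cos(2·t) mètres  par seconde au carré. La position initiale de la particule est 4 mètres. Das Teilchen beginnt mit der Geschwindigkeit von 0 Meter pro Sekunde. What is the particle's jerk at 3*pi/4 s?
We must differentiate our acceleration equation a(t) = -8·cos(2·t) 1 time. Taking d/dt of a(t), we find j(t) = 16·sin(2·t). Using j(t) = 16·sin(2·t) and substituting t = 3*pi/4, we find j = -16.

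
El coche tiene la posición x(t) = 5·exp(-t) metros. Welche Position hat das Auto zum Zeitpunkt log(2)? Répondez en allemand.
Wir haben die Position x(t) = 5·exp(-t). Durch Einsetzen von t = log(2): x(log(2)) = 5/2.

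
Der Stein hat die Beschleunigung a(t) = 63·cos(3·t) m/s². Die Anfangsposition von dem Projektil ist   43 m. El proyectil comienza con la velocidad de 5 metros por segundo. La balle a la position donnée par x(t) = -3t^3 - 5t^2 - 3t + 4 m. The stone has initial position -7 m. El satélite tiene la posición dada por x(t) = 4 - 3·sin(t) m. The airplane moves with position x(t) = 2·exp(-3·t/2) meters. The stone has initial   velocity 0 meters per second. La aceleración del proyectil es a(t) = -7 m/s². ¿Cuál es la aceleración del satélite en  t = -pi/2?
Debemos derivar nuestra ecuación de la posición x(t) = 4 - 3·sin(t) 2 veces. Tomando d/dt de x(t), encontramos v(t) = -3·cos(t). Derivando la velocidad, obtenemos la aceleración: a(t) = 3·sin(t). De la ecuación de la aceleración a(t) = 3·sin(t), sustituimos t = -pi/2 para obtener a = -3.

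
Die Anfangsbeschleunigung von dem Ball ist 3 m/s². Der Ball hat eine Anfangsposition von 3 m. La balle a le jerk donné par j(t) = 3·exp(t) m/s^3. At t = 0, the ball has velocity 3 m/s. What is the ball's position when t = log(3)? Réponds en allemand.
Ausgehend von dem Ruck j(t) = 3·exp(t), nehmen wir 3 Stammfunktionen. Das Integral von dem Ruck, mit a(0) = 3, ergibt die Beschleunigung: a(t) = 3·exp(t). Die Stammfunktion von der Beschleunigung ist die Geschwindigkeit. Mit v(0) = 3 erhalten wir v(t) = 3·exp(t). Die Stammfunktion von der Geschwindigkeit ist die Position. Mit x(0) = 3 erhalten wir x(t) = 3·exp(t). Mit x(t) = 3·exp(t) und Einsetzen von t = log(3), finden wir x = 9.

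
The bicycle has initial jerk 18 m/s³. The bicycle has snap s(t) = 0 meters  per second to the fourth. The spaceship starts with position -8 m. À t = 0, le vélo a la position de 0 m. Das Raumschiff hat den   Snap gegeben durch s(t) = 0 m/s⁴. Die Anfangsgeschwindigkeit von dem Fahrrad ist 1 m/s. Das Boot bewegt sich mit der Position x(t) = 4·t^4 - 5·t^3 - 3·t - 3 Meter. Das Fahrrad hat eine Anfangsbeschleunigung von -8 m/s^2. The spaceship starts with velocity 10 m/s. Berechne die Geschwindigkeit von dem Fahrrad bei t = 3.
Um dies zu lösen, müssen wir 3 Stammfunktionen unserer Gleichung für den Snap s(t) = 0 finden. Mit ∫s(t)dt und Anwendung von j(0) = 18, finden wir j(t) = 18. Mit ∫j(t)dt und Anwendung von a(0) = -8, finden wir a(t) = 18·t - 8. Durch Integration von der Beschleunigung und Verwendung der Anfangsbedingung v(0) = 1, erhalten wir v(t) = 9·t^2 - 8·t + 1. Mit v(t) = 9·t^2 - 8·t + 1 und Einsetzen von t = 3, finden wir v = 58.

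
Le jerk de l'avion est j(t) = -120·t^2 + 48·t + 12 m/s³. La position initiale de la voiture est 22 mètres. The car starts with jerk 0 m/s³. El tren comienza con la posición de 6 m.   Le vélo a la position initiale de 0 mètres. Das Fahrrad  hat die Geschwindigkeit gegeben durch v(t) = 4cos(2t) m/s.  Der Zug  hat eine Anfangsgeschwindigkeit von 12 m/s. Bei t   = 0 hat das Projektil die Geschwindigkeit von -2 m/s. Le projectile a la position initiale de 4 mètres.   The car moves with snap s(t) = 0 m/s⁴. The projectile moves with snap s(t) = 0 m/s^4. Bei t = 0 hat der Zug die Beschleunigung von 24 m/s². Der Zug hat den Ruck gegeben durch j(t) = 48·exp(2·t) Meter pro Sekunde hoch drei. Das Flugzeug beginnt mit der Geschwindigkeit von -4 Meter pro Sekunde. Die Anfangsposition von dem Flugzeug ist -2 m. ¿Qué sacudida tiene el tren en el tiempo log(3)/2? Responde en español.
De la ecuación de la sacudida j(t) = 48·exp(2·t), sustituimos t = log(3)/2 para obtener j = 144.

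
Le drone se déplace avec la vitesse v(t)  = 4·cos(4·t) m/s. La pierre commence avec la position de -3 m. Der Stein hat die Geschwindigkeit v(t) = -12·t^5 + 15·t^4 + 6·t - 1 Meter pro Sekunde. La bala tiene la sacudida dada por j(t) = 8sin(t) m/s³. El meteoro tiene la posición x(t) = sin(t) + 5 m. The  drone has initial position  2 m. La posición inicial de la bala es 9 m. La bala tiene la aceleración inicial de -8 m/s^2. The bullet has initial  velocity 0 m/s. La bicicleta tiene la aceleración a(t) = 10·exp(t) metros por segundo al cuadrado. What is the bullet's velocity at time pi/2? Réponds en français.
Pour résoudre ceci, nous devons prendre 2 intégrales de notre équation du jerk j(t) = 8·sin(t). L'intégrale du jerk est l'accélération. En utilisant a(0) = -8, nous obtenons a(t) = -8·cos(t). En prenant ∫a(t)dt et en appliquant v(0) = 0, nous trouvons v(t) = -8·sin(t). Nous avons la vitesse v(t) = -8·sin(t). En substituant t = pi/2: v(pi/2) = -8.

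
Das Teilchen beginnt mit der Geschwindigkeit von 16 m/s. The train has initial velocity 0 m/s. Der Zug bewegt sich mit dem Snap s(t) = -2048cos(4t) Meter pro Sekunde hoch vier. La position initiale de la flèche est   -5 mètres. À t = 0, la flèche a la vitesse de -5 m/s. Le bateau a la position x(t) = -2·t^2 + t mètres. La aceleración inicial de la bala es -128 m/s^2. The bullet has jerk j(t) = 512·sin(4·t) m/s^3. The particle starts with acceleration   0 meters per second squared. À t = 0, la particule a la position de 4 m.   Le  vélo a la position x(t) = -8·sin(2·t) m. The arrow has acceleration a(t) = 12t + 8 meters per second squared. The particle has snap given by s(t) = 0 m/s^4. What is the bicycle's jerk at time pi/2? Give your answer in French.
En partant de la position x(t) = -8·sin(2·t), nous prenons 3 dérivées. La dérivée de la position donne la vitesse: v(t) = -16·cos(2·t). En prenant d/dt de v(t), nous trouvons a(t) = 32·sin(2·t). En dérivant l'accélération, nous obtenons le jerk: j(t) = 64·cos(2·t). En utilisant j(t) = 64·cos(2·t) et en substituant t = pi/2, nous trouvons j = -64.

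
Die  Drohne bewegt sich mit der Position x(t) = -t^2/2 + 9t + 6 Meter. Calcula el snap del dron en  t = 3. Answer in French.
Pour résoudre ceci, nous devons prendre 4 dérivées de notre équation de la position x(t) = -t^2/2 + 9·t + 6. La dérivée de la position donne la vitesse: v(t) = 9 - t. La dérivée de la vitesse donne l'accélération: a(t) = -1. En dérivant l'accélération, nous obtenons le jerk: j(t) = 0. En dérivant le jerk, nous obtenons le snap: s(t) = 0. Nous avons le snap s(t) = 0. En substituant t = 3: s(3) = 0.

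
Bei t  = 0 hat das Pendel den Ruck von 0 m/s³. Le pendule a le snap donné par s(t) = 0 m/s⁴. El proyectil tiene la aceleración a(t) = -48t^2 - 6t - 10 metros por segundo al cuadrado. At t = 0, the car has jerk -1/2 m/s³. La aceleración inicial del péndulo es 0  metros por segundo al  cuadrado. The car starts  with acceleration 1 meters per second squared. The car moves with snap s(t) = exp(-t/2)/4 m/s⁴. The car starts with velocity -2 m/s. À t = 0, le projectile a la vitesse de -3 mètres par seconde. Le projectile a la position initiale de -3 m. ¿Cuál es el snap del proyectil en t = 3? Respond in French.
Nous devons dériver notre équation de l'accélération a(t) = -48·t^2 - 6·t - 10 2 fois. En dérivant l'accélération, nous obtenons le jerk: j(t) = -96·t - 6. La dérivée du jerk donne le snap: s(t) = -96. De l'équation du snap s(t) = -96, nous substituons t = 3 pour obtenir s = -96.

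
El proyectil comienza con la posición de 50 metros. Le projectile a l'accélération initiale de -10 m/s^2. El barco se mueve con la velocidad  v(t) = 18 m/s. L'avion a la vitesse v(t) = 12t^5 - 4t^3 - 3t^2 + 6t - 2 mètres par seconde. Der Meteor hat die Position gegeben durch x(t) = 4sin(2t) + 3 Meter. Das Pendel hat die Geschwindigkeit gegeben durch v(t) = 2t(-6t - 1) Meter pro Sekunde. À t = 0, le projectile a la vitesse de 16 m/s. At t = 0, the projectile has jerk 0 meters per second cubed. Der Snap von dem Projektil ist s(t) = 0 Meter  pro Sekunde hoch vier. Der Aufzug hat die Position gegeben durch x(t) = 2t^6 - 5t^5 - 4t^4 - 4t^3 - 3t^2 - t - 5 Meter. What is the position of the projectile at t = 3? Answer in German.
Wir müssen unsere Gleichung für den Snap s(t) = 0 4-mal integrieren. Die Stammfunktion von dem Snap ist der Ruck. Mit j(0) = 0 erhalten wir j(t) = 0. Das Integral von dem Ruck, mit a(0) = -10, ergibt die Beschleunigung: a(t) = -10. Das Integral von der Beschleunigung, mit v(0) = 16, ergibt die Geschwindigkeit: v(t) = 16 - 10·t. Durch Integration von der Geschwindigkeit und Verwendung der Anfangsbedingung x(0) = 50, erhalten wir x(t) = -5·t^2 + 16·t + 50. Wir haben die Position x(t) = -5·t^2 + 16·t + 50. Durch Einsetzen von t = 3: x(3) = 53.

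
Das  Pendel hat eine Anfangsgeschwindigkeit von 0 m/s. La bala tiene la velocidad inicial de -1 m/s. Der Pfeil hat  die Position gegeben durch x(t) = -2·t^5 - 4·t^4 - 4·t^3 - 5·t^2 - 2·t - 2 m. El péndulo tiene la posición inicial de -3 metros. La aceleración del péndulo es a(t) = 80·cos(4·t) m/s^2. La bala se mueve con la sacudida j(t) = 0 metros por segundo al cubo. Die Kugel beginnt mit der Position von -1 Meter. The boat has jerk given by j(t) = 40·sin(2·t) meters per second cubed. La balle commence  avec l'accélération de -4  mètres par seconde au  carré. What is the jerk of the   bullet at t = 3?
We have jerk j(t) = 0. Substituting t = 3: j(3) = 0.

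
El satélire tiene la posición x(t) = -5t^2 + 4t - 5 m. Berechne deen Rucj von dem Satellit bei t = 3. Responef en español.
Debemos derivar nuestra ecuación de la posición x(t) = -5·t^2 + 4·t - 5 3 veces. Derivando la posición, obtenemos la velocidad: v(t) = 4 - 10·t. Derivando la velocidad, obtenemos la aceleración: a(t) = -10. La derivada de la aceleración da la sacudida: j(t) = 0. Usando j(t) = 0 y sustituyendo t = 3, encontramos j = 0.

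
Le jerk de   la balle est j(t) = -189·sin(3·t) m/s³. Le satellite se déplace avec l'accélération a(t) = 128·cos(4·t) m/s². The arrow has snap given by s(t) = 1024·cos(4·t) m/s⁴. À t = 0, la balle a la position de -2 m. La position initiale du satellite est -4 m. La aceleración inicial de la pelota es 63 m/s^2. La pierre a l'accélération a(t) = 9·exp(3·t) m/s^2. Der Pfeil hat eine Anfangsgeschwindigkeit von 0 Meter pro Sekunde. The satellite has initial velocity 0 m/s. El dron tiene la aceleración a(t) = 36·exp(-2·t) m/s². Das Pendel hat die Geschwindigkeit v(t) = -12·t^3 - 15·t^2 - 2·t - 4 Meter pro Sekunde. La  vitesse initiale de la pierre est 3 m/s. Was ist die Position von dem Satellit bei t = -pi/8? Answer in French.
En partant de l'accélération a(t) = 128·cos(4·t), nous prenons 2 intégrales. En prenant ∫a(t)dt et en appliquant v(0) = 0, nous trouvons v(t) = 32·sin(4·t). La primitive de la vitesse est la position. En utilisant x(0) = -4, nous obtenons x(t) = 4 - 8·cos(4·t). En utilisant x(t) = 4 - 8·cos(4·t) et en substituant t = -pi/8, nous trouvons x = 4.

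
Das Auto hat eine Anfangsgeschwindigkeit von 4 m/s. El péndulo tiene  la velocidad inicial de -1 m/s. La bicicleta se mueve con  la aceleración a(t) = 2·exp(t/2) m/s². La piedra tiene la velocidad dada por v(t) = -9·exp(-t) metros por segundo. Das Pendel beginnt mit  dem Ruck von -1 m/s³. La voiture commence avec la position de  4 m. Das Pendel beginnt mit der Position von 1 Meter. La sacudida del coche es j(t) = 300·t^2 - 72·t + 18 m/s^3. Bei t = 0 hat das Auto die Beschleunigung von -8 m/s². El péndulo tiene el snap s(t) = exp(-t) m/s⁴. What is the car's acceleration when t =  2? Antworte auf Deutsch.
Um dies zu lösen, müssen wir 1 Integral unserer Gleichung für den Ruck j(t) = 300·t^2 - 72·t + 18 finden. Das Integral von dem Ruck, mit a(0) = -8, ergibt die Beschleunigung: a(t) = 100·t^3 - 36·t^2 + 18·t - 8. Wir haben die Beschleunigung a(t) = 100·t^3 - 36·t^2 + 18·t - 8. Durch Einsetzen von t = 2: a(2) = 684.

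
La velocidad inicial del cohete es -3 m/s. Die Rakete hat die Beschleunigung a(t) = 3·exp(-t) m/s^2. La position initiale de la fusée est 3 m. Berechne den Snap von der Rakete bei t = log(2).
Ausgehend von der Beschleunigung a(t) = 3·exp(-t), nehmen wir 2 Ableitungen. Durch Ableiten von der Beschleunigung erhalten wir den Ruck: j(t) = -3·exp(-t). Durch Ableiten von dem Ruck erhalten wir den Snap: s(t) = 3·exp(-t). Wir haben den Snap s(t) = 3·exp(-t). Durch Einsetzen von t = log(2): s(log(2)) = 3/2.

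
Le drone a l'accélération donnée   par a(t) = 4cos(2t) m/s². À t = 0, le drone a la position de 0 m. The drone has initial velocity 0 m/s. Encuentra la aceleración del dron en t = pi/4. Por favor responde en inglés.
From the given acceleration equation a(t) = 4·cos(2·t), we substitute t = pi/4 to get a = 0.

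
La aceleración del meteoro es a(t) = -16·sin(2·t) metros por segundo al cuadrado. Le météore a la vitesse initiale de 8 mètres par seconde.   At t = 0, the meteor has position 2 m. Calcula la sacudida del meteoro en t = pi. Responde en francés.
Nous devons dériver notre équation de l'accélération a(t) = -16·sin(2·t) 1 fois. En prenant d/dt de a(t), nous trouvons j(t) = -32·cos(2·t). Nous avons le jerk j(t) = -32·cos(2·t). En substituant t = pi: j(pi) = -32.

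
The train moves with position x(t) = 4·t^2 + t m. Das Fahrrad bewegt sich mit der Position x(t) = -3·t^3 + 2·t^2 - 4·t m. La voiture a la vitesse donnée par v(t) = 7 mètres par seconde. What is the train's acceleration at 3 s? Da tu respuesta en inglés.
Starting from position x(t) = 4·t^2 + t, we take 2 derivatives. Taking d/dt of x(t), we find v(t) = 8·t + 1. The derivative of velocity gives acceleration: a(t) = 8. Using a(t) = 8 and substituting t = 3, we find a = 8.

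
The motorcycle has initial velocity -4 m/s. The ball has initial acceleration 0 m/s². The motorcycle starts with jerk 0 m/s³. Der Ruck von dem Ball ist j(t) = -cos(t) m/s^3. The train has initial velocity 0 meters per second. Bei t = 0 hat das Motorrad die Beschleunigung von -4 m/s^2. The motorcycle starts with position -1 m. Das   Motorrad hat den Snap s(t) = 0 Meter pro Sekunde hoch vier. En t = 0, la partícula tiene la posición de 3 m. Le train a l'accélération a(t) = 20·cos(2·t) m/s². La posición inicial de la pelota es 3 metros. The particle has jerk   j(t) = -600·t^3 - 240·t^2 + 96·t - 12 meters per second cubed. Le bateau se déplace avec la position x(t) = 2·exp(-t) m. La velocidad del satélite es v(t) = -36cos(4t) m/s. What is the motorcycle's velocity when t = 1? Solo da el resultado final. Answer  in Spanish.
v(1) = -8.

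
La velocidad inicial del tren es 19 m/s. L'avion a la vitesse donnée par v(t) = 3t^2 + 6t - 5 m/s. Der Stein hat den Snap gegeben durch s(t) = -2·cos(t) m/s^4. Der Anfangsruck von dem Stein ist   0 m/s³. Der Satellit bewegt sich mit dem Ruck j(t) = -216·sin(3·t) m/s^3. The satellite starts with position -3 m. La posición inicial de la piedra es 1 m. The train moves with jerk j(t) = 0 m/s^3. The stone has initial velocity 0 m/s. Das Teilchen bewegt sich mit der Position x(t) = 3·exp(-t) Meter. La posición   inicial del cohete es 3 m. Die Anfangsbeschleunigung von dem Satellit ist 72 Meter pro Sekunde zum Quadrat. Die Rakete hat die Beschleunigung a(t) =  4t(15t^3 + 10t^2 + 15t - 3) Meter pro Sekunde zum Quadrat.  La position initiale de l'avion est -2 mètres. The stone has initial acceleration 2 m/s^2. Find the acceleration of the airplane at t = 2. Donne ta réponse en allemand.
Wir müssen unsere Gleichung für die Geschwindigkeit v(t) = 3·t^2 + 6·t - 5 1-mal ableiten. Durch Ableiten von der Geschwindigkeit erhalten wir die Beschleunigung: a(t) = 6·t + 6. Wir haben die Beschleunigung a(t) = 6·t + 6. Durch Einsetzen von t = 2: a(2) = 18.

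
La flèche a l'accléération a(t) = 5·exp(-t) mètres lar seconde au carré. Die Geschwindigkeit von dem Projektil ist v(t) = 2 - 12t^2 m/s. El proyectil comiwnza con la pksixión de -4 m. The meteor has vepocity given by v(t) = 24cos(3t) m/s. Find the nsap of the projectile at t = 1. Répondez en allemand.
Um dies zu lösen, müssen wir 3 Ableitungen unserer Gleichung für die Geschwindigkeit v(t) = 2 - 12·t^2 nehmen. Die Ableitung von der Geschwindigkeit ergibt die Beschleunigung: a(t) = -24·t. Mit d/dt von a(t) finden wir j(t) = -24. Durch Ableiten von dem Ruck erhalten wir den Snap: s(t) = 0. Mit s(t) = 0 und Einsetzen von t = 1, finden wir s = 0.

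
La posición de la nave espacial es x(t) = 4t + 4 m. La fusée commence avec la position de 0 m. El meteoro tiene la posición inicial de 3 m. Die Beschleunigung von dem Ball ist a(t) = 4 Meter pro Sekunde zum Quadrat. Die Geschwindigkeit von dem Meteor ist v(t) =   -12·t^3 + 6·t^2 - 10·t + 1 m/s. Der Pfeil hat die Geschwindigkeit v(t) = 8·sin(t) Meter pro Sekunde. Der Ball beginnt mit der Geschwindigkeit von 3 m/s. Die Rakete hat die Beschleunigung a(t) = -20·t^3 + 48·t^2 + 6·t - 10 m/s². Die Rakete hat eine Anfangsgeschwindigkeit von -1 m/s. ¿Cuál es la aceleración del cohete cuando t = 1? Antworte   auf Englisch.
From the given acceleration equation a(t) = -20·t^3 + 48·t^2 + 6·t - 10, we substitute t = 1 to get a = 24.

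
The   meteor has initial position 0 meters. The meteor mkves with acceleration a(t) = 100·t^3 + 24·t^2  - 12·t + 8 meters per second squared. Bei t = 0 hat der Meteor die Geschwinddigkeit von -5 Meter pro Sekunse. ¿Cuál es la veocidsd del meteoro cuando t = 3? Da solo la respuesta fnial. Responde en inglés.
At t = 3, v = 2206.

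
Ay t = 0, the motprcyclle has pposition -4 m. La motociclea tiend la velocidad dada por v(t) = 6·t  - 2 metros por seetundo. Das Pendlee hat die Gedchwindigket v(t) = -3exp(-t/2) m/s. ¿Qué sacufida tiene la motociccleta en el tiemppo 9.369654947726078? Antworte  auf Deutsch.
Ausgehend von der Geschwindigkeit v(t) = 6·t - 2, nehmen wir 2 Ableitungen. Die Ableitung von der Geschwindigkeit ergibt die Beschleunigung: a(t) = 6. Mit d/dt von a(t) finden wir j(t) = 0. Mit j(t) = 0 und Einsetzen von t = 9.369654947726078, finden wir j = 0.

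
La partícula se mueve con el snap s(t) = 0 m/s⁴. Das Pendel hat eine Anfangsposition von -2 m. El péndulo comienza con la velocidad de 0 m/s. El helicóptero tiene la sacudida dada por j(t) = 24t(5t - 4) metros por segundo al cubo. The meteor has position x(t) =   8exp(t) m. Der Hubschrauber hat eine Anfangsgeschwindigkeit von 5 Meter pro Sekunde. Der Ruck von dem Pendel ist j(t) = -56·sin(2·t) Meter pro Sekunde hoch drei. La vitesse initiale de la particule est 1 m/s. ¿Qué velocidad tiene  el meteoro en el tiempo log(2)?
Partiendo de la posición x(t) = 8·exp(t), tomamos 1 derivada. Tomando d/dt de x(t), encontramos v(t) = 8·exp(t). Usando v(t) = 8·exp(t) y sustituyendo t = log(2), encontramos v = 16.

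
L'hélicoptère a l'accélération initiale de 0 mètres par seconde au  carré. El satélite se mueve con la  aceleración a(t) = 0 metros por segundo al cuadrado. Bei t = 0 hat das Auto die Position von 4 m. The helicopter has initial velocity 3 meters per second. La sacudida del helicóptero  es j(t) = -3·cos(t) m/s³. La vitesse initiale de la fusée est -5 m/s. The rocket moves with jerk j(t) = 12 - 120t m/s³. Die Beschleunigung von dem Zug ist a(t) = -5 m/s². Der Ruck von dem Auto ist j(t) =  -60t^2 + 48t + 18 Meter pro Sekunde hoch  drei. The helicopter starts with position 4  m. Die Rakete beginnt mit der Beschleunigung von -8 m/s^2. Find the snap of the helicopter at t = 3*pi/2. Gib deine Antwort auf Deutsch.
Wir müssen unsere Gleichung für den Ruck j(t) = -3·cos(t) 1-mal ableiten. Die Ableitung von dem Ruck ergibt den Snap: s(t) = 3·sin(t). Wir haben den Snap s(t) = 3·sin(t). Durch Einsetzen von t = 3*pi/2: s(3*pi/2) = -3.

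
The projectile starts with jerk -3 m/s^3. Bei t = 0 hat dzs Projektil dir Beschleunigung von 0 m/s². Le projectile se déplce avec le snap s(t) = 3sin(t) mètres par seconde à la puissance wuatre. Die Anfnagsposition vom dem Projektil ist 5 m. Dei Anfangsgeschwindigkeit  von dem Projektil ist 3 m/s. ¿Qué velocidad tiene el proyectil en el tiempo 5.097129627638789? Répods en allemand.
Wir müssen unsere Gleichung für den Snap s(t) = 3·sin(t) 3-mal integrieren. Mit ∫s(t)dt und Anwendung von j(0) = -3, finden wir j(t) = -3·cos(t). Mit ∫j(t)dt und Anwendung von a(0) = 0, finden wir a(t) = -3·sin(t). Das Integral von der Beschleunigung ist die Geschwindigkeit. Mit v(0) = 3 erhalten wir v(t) = 3·cos(t). Mit v(t) = 3·cos(t) und Einsetzen von t = 5.097129627638789, finden wir v = 1.12595626920303.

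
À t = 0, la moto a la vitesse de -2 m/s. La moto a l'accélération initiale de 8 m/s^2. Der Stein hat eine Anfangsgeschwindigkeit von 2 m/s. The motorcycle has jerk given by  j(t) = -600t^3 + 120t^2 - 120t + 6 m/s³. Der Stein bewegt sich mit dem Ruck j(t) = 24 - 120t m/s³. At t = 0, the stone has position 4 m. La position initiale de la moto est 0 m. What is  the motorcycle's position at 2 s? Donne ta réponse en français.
Nous devons intégrer notre équation du jerk j(t) = -600·t^3 + 120·t^2 - 120·t + 6 3 fois. L'intégrale du jerk est l'accélération. En utilisant a(0) = 8, nous obtenons a(t) = -150·t^4 + 40·t^3 - 60·t^2 + 6·t + 8. En prenant ∫a(t)dt et en appliquant v(0) = -2, nous trouvons v(t) = -30·t^5 + 10·t^4 - 20·t^3 + 3·t^2 + 8·t - 2. L'intégrale de la vitesse, avec x(0) = 0, donne la position: x(t) = -5·t^6 + 2·t^5 - 5·t^4 + t^3 + 4·t^2 - 2·t. De l'équation de la position x(t) = -5·t^6 + 2·t^5 - 5·t^4 + t^3 + 4·t^2 - 2·t, nous substituons t = 2 pour obtenir x = -316.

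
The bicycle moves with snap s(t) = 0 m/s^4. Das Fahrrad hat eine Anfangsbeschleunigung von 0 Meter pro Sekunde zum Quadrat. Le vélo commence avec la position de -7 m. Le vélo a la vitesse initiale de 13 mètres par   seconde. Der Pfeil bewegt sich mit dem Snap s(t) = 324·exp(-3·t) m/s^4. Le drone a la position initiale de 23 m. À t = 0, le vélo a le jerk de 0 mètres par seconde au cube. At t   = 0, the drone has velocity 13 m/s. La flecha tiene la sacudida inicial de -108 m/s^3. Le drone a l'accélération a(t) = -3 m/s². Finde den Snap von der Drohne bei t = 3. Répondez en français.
Pour résoudre ceci, nous devons prendre 2 dérivées de notre équation de l'accélération a(t) = -3. La dérivée de l'accélération donne le jerk: j(t) = 0. La dérivée du jerk donne le snap: s(t) = 0. Nous avons le snap s(t) = 0. En substituant t = 3: s(3) = 0.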